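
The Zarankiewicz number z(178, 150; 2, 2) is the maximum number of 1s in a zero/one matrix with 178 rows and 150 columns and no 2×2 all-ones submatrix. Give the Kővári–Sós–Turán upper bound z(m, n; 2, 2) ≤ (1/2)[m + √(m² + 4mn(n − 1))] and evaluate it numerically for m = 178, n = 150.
z(178, 150; 2, 2) ≤ (1/2)[178 + √(178² + 4·178·150·149)] = (1/2)[178 + √15944884] = 2085.5523

Kővári–Sós–Turán: let r_1, ..., r_178 be the row sums and z = Σ r_i the total number of 1s. Each pair of columns can share at most one row with both entries 1 (else a 2×2 all-ones block appears), so Σ_i C(r_i, 2) ≤ C(150, 2) = 11175. By convexity Σ_i C(r_i, 2) ≥ 178·C(z/178, 2) = z(z − 178)/(2·178), giving z² − 178z − 178·150·149 ≤ 0 and hence z ≤ (1/2)[178 + √(31684 + 4·3978300)] = (1/2)[178 + √15944884] ≈ (1/2)(178 + 3993.1046) = 2085.5523.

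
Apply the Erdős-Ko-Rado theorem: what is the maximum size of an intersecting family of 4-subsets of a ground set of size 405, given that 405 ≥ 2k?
max |F| = C(404, 3) = 10908404

The Erdős-Ko-Rado theorem states: for n ≥ 2k, an intersecting family of k-subsets of an n-element set has size at most C(n − 1, k − 1), with equality for 'star' families {A ⊆ [n] : |A| = k, i ∈ A} (fix an element i). For n = 405, k = 4: C(404, 3) = 10908404.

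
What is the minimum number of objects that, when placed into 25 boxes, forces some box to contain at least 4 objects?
n = (4 − 1)·25 + 1 = 76

By the generalised pigeonhole principle, to guarantee some box contains ≥ r objects we need more than (r − 1) · k objects total. Threshold: n = (r − 1) · k + 1. With r = 4 and k = 25: n = 3 · 25 + 1 = 75 + 1 = 76. For n = 75 = 3 · 25, we can put exactly 3 objects in every box, avoiding 4 in any single one — so 76 is tight.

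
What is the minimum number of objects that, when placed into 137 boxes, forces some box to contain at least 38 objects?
n = (38 − 1)·137 + 1 = 5070

By the generalised pigeonhole principle, to guarantee some box contains ≥ r objects we need more than (r − 1) · k objects total. Threshold: n = (r − 1) · k + 1. With r = 38 and k = 137: n = 37 · 137 + 1 = 5069 + 1 = 5070. For n = 5069 = 37 · 137, we can put exactly 37 objects in every box, avoiding 38 in any single one — so 5070 is tight.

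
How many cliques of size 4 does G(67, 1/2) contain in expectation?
E[# K_4] = C(67, 4) · (1/2)^C(4, 2) = 766480 / 2^6 = 47905/4 = 11976.25

For each 4-subset S of vertices (there are C(67, 4) = 766480 such S), let X_S = 1 if S induces a K_4 (all C(4, 2) = 6 edges present). Then P(X_S = 1) = (1/2)^6 = 1/64. By linearity of expectation, E[# K_4] = C(67, 4) · (1/2)^6 = 766480 / 64 = 47905/4 = 11976.25.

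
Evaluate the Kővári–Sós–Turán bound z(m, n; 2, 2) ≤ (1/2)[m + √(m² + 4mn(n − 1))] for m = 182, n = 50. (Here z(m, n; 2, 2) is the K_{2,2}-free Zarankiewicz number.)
z(182, 50; 2, 2) ≤ (1/2)[182 + √(182² + 4·182·50·49)] = (1/2)[182 + √1816724] = 764.9295

Kővári–Sós–Turán: let r_1, ..., r_182 be the row sums and z = Σ r_i the total number of 1s. Each pair of columns can share at most one row with both entries 1 (else a 2×2 all-ones block appears), so Σ_i C(r_i, 2) ≤ C(50, 2) = 1225. By convexity Σ_i C(r_i, 2) ≥ 182·C(z/182, 2) = z(z − 182)/(2·182), giving z² − 182z − 182·50·49 ≤ 0 and hence z ≤ (1/2)[182 + √(33124 + 4·445900)] = (1/2)[182 + √1816724] ≈ (1/2)(182 + 1347.859) = 764.9295.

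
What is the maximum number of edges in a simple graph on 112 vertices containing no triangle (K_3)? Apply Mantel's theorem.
ex(112, K_3) = ⌊112^2/4⌋ = 3136

Mantel (1907): a triangle-free graph on n vertices has at most ⌊n^2/4⌋ edges, with equality for the complete bipartite graph K_{⌊n/2⌋, ⌈n/2⌉}. For n = 112: ⌊112^2/4⌋ = ⌊12544/4⌋ = 3136. The extremal graph is K_{56, 56}, which has 56·56 = 3136 edges.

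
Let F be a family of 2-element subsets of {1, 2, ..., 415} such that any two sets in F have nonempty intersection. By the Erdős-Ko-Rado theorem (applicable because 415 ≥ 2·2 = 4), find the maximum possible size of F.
max |F| = C(414, 1) = 414

Erdős-Ko-Rado (1961): when n ≥ 2k, max |F| = C(n−1, k−1). The bound is attained by the star {A : i ∈ A} for any fixed i ∈ [n]. Here C(415−1, 2−1) = C(414, 1) = 414.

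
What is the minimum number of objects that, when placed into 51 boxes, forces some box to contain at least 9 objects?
n = (9 − 1)·51 + 1 = 409

By the generalised pigeonhole principle, to guarantee some box contains ≥ r objects we need more than (r − 1) · k objects total. Threshold: n = (r − 1) · k + 1. With r = 9 and k = 51: n = 8 · 51 + 1 = 408 + 1 = 409. For n = 408 = 8 · 51, we can put exactly 8 objects in every box, avoiding 9 in any single one — so 409 is tight.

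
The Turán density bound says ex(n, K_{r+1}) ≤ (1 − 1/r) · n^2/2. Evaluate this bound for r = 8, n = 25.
Turán density bound = (7/8) · 25^2/2 = 4375/16 ≈ 273.4375

Turán's theorem: ex(n, K_{r+1}) is achieved by the complete r-partite Turán graph T(n, r) with parts as balanced as possible, and is at most (1 − 1/r) · n^2/2. For r = 8, n = 25: the density bound is (7/8) · 625/2 = 4375/16 ≈ 273.4375. The integer-valued extremum is e(T(25, 8)) = 273, which is strictly less than the density bound 4375/16 since 8 ∤ 25 (the parts of T(25, 8) cannot all be equal).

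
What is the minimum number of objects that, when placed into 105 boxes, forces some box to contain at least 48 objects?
n = (48 − 1)·105 + 1 = 4936

By the generalised pigeonhole principle, to guarantee some box contains ≥ r objects we need more than (r − 1) · k objects total. Threshold: n = (r − 1) · k + 1. With r = 48 and k = 105: n = 47 · 105 + 1 = 4935 + 1 = 4936. For n = 4935 = 47 · 105, we can put exactly 47 objects in every box, avoiding 48 in any single one — so 4936 is tight.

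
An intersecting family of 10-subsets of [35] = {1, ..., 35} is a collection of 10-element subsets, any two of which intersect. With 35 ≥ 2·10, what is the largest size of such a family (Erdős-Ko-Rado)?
max |F| = C(34, 9) = 52451256

The Erdős-Ko-Rado theorem states: for n ≥ 2k, an intersecting family of k-subsets of an n-element set has size at most C(n − 1, k − 1), with equality for 'star' families {A ⊆ [n] : |A| = k, i ∈ A} (fix an element i). For n = 35, k = 10: C(34, 9) = 52451256.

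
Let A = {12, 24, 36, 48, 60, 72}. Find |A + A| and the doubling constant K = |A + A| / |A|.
K = |A + A| / |A| = 11/6

Enumerate A + A = {a + b : a, b ∈ A}. With |A| = 6, there are |A|^2 = 36 ordered sum pairs; collecting distinct values, A + A = {24, 36, 48, 60, 72, 84, 96, 108, 120, 132, 144}, so |A + A| = 11. Thus K = 11/6. Here |A + A| = 2|A| − 1 = 11, the minimum possible — so K = 11/6 is minimal, which holds iff A is an arithmetic progression.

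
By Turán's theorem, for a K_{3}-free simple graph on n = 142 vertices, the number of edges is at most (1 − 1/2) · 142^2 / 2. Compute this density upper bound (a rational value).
Turán density bound = (1/2) · 142^2/2 = 5041

Turán's theorem: ex(n, K_{r+1}) is achieved by the complete r-partite Turán graph T(n, r) with parts as balanced as possible, and is at most (1 − 1/r) · n^2/2. For r = 2, n = 142: the density bound is (1/2) · 20164/2 = 5041. Since 2 ∣ 142, the Turán graph T(142, 2) has parts of equal size 71, and its edge count e(T(142, 2)) = 5041 attains the density bound exactly.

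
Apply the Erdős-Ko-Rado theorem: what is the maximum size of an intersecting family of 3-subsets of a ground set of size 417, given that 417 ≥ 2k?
max |F| = C(416, 2) = 86320

Erdős-Ko-Rado (1961): when n ≥ 2k, max |F| = C(n−1, k−1). The bound is attained by the star {A : i ∈ A} for any fixed i ∈ [n]. Here C(417−1, 3−1) = C(416, 2) = 86320.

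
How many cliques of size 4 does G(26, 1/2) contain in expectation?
E[# K_4] = C(26, 4) · (1/2)^C(4, 2) = 14950 / 2^6 = 7475/32 = 233.59375

For each 4-subset S of vertices (there are C(26, 4) = 14950 such S), let X_S = 1 if S induces a K_4 (all C(4, 2) = 6 edges present). Then P(X_S = 1) = (1/2)^6 = 1/64. By linearity of expectation, E[# K_4] = C(26, 4) · (1/2)^6 = 14950 / 64 = 7475/32 = 233.59375.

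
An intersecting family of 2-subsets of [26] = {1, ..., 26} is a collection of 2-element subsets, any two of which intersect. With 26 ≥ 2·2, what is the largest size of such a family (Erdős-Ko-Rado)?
max |F| = C(25, 1) = 25

Erdős-Ko-Rado (1961): when n ≥ 2k, max |F| = C(n−1, k−1). The bound is attained by the star {A : i ∈ A} for any fixed i ∈ [n]. Here C(26−1, 2−1) = C(25, 1) = 25.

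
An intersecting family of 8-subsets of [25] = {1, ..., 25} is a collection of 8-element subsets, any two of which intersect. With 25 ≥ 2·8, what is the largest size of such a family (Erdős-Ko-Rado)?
max |F| = C(24, 7) = 346104

Erdős-Ko-Rado (1961): when n ≥ 2k, max |F| = C(n−1, k−1). The bound is attained by the star {A : i ∈ A} for any fixed i ∈ [n]. Here C(25−1, 8−1) = C(24, 7) = 346104.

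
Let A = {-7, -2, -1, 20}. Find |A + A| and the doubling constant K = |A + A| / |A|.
K = |A + A| / |A| = 10/4 = 5/2

Enumerate A + A = {a + b : a, b ∈ A}. With |A| = 4, there are |A|^2 = 16 ordered sum pairs; collecting distinct values, A + A = {-14, -9, -8, -4, -3, -2, 13, 18, 19, 40}, so |A + A| = 10. Thus K = 10/4 = 5/2. For comparison, the minimum possible |A + A| over all 4-element sets is 2·4 − 1 = 7 (so min K = 7/4), attained only by arithmetic progressions.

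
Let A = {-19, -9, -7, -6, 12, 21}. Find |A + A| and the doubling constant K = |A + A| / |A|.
K = |A + A| / |A| = 21/6 = 7/2

Enumerate A + A = {a + b : a, b ∈ A}. With |A| = 6, there are |A|^2 = 36 ordered sum pairs; collecting distinct values, A + A = {-38, -28, -26, -25, -18, -16, -15, -14, -13, -12, -7, 2, 3, 5, 6, 12, 14, 15, 24, 33, 42}, so |A + A| = 21. Thus K = 21/6 = 7/2. For comparison, the minimum possible |A + A| over all 6-element sets is 2·6 − 1 = 11 (so min K = 11/6), attained only by arithmetic progressions.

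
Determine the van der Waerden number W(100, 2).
W(100, 2) = 100 + 1 = 101

A 2-term AP is any pair of integers, so a monochromatic 2-AP exists iff some colour is used at least twice. With 100 colours, the colouring i ↦ i on {1, ..., 100} uses each colour once, avoiding any monochromatic pair, so W(100, 2) > 100. For {1, ..., 101}, pigeonhole forces two integers of the same colour, which form a monochromatic 2-AP. Hence W(100, 2) = 101.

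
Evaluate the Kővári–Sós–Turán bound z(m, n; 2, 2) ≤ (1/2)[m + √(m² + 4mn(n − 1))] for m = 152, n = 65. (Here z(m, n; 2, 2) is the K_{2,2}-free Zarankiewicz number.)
z(152, 65; 2, 2) ≤ (1/2)[152 + √(152² + 4·152·65·64)] = (1/2)[152 + √2552384] = 874.8091

Kővári–Sós–Turán: let r_1, ..., r_152 be the row sums and z = Σ r_i the total number of 1s. Each pair of columns can share at most one row with both entries 1 (else a 2×2 all-ones block appears), so Σ_i C(r_i, 2) ≤ C(65, 2) = 2080. By convexity Σ_i C(r_i, 2) ≥ 152·C(z/152, 2) = z(z − 152)/(2·152), giving z² − 152z − 152·65·64 ≤ 0 and hence z ≤ (1/2)[152 + √(23104 + 4·632320)] = (1/2)[152 + √2552384] ≈ (1/2)(152 + 1597.6182) = 874.8091.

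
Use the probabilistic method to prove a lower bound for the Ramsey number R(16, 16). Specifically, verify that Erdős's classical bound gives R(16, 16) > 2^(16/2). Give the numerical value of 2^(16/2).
2^(16/2) = 256; so R(16, 16) > 256

Colour each edge of K_n uniformly at random with red/blue. The expected number of monochromatic K_16 is C(n, 16) · 2 · 2^(−C(16,2)). If C(n, 16) · 2^(1 − C(16,2)) < 1, then with positive probability no monochromatic K_16 exists, so R(16, 16) > n. The standard estimate C(n, 16) ≤ n^16/16! shows this inequality holds whenever n ≤ 2^(16/2) (since 16! · 2^(C(16,2) − 1) > 2^(16^2/2) ≥ n^16). Hence R(16, 16) > 2^(16/2) = 256.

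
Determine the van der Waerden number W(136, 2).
W(136, 2) = 136 + 1 = 137

A 2-term AP is any pair of integers, so a monochromatic 2-AP exists iff some colour is used at least twice. With 136 colours, the colouring i ↦ i on {1, ..., 136} uses each colour once, avoiding any monochromatic pair, so W(136, 2) > 136. For {1, ..., 137}, pigeonhole forces two integers of the same colour, which form a monochromatic 2-AP. Hence W(136, 2) = 137.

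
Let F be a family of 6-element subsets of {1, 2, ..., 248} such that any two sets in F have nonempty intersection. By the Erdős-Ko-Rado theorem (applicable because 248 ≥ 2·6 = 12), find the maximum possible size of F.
max |F| = C(247, 5) = 7355513529

The Erdős-Ko-Rado theorem states: for n ≥ 2k, an intersecting family of k-subsets of an n-element set has size at most C(n − 1, k − 1), with equality for 'star' families {A ⊆ [n] : |A| = k, i ∈ A} (fix an element i). For n = 248, k = 6: C(247, 5) = 7355513529.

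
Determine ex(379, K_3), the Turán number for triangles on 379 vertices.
ex(379, K_3) = ⌊379^2/4⌋ = 35910

Mantel (1907): a triangle-free graph on n vertices has at most ⌊n^2/4⌋ edges, with equality for the complete bipartite graph K_{⌊n/2⌋, ⌈n/2⌉}. For n = 379: ⌊379^2/4⌋ = ⌊143641/4⌋ = 35910. The extremal graph is K_{189, 190}, which has 189·190 = 35910 edges.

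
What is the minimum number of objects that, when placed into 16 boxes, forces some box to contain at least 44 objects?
n = (44 − 1)·16 + 1 = 689

By the generalised pigeonhole principle, to guarantee some box contains ≥ r objects we need more than (r − 1) · k objects total. Threshold: n = (r − 1) · k + 1. With r = 44 and k = 16: n = 43 · 16 + 1 = 688 + 1 = 689. For n = 688 = 43 · 16, we can put exactly 43 objects in every box, avoiding 44 in any single one — so 689 is tight.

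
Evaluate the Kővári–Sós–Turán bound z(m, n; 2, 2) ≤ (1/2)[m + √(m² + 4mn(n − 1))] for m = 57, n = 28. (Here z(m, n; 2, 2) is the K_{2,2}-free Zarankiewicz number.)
z(57, 28; 2, 2) ≤ (1/2)[57 + √(57² + 4·57·28·27)] = (1/2)[57 + √175617] = 238.0334

Kővári–Sós–Turán: let r_1, ..., r_57 be the row sums and z = Σ r_i the total number of 1s. Each pair of columns can share at most one row with both entries 1 (else a 2×2 all-ones block appears), so Σ_i C(r_i, 2) ≤ C(28, 2) = 378. By convexity Σ_i C(r_i, 2) ≥ 57·C(z/57, 2) = z(z − 57)/(2·57), giving z² − 57z − 57·28·27 ≤ 0 and hence z ≤ (1/2)[57 + √(3249 + 4·43092)] = (1/2)[57 + √175617] ≈ (1/2)(57 + 419.0668) = 238.0334.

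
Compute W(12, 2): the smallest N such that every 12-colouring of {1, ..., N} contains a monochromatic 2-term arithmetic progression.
W(12, 2) = 12 + 1 = 13

A 2-term AP is any pair of integers, so a monochromatic 2-AP exists iff some colour is used at least twice. With 12 colours, the colouring i ↦ i on {1, ..., 12} uses each colour once, avoiding any monochromatic pair, so W(12, 2) > 12. For {1, ..., 13}, pigeonhole forces two integers of the same colour, which form a monochromatic 2-AP. Hence W(12, 2) = 13.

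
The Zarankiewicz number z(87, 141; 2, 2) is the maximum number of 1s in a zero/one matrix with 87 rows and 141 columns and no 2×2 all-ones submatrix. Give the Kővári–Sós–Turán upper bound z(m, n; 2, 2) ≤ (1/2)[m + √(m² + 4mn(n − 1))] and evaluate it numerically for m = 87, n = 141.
z(87, 141; 2, 2) ≤ (1/2)[87 + √(87² + 4·87·141·140)] = (1/2)[87 + √6877089] = 1354.7102

Kővári–Sós–Turán: let r_1, ..., r_87 be the row sums and z = Σ r_i the total number of 1s. Each pair of columns can share at most one row with both entries 1 (else a 2×2 all-ones block appears), so Σ_i C(r_i, 2) ≤ C(141, 2) = 9870. By convexity Σ_i C(r_i, 2) ≥ 87·C(z/87, 2) = z(z − 87)/(2·87), giving z² − 87z − 87·141·140 ≤ 0 and hence z ≤ (1/2)[87 + √(7569 + 4·1717380)] = (1/2)[87 + √6877089] ≈ (1/2)(87 + 2622.4204) = 1354.7102.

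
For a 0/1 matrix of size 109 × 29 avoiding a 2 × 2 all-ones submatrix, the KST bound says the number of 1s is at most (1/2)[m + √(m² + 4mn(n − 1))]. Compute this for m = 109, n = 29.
z(109, 29; 2, 2) ≤ (1/2)[109 + √(109² + 4·109·29·28)] = (1/2)[109 + √365913] = 356.9537

Kővári–Sós–Turán: let r_1, ..., r_109 be the row sums and z = Σ r_i the total number of 1s. Each pair of columns can share at most one row with both entries 1 (else a 2×2 all-ones block appears), so Σ_i C(r_i, 2) ≤ C(29, 2) = 406. By convexity Σ_i C(r_i, 2) ≥ 109·C(z/109, 2) = z(z − 109)/(2·109), giving z² − 109z − 109·29·28 ≤ 0 and hence z ≤ (1/2)[109 + √(11881 + 4·88508)] = (1/2)[109 + √365913] ≈ (1/2)(109 + 604.9074) = 356.9537.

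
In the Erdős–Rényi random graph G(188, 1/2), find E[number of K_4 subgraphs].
E[# K_4] = C(188, 4) · (1/2)^C(4, 2) = 50404915 / 2^6 = 787576.796875

For each 4-subset S of vertices (there are C(188, 4) = 50404915 such S), let X_S = 1 if S induces a K_4 (all C(4, 2) = 6 edges present). Then P(X_S = 1) = (1/2)^6 = 1/64. By linearity of expectation, E[# K_4] = C(188, 4) · (1/2)^6 = 50404915 / 64 = 787576.796875.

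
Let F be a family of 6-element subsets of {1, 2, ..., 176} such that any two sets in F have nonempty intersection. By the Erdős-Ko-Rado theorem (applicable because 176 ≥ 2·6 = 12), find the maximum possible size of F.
max |F| = C(175, 5) = 1291150035

The Erdős-Ko-Rado theorem states: for n ≥ 2k, an intersecting family of k-subsets of an n-element set has size at most C(n − 1, k − 1), with equality for 'star' families {A ⊆ [n] : |A| = k, i ∈ A} (fix an element i). For n = 176, k = 6: C(175, 5) = 1291150035.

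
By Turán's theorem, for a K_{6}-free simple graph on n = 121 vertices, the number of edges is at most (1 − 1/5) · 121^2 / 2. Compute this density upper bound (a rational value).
Turán density bound = (4/5) · 121^2/2 = 29282/5 ≈ 5856.4

Turán's theorem: ex(n, K_{r+1}) is achieved by the complete r-partite Turán graph T(n, r) with parts as balanced as possible, and is at most (1 − 1/r) · n^2/2. For r = 5, n = 121: the density bound is (4/5) · 14641/2 = 29282/5 ≈ 5856.4. The integer-valued extremum is e(T(121, 5)) = 5856, which is strictly less than the density bound 29282/5 since 5 ∤ 121 (the parts of T(121, 5) cannot all be equal).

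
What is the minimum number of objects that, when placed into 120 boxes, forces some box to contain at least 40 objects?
n = (40 − 1)·120 + 1 = 4681

By the generalised pigeonhole principle, to guarantee some box contains ≥ r objects we need more than (r − 1) · k objects total. Threshold: n = (r − 1) · k + 1. With r = 40 and k = 120: n = 39 · 120 + 1 = 4680 + 1 = 4681. For n = 4680 = 39 · 120, we can put exactly 39 objects in every box, avoiding 40 in any single one — so 4681 is tight.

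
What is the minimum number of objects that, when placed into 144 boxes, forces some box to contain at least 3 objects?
n = (3 − 1)·144 + 1 = 289

By the generalised pigeonhole principle, to guarantee some box contains ≥ r objects we need more than (r − 1) · k objects total. Threshold: n = (r − 1) · k + 1. With r = 3 and k = 144: n = 2 · 144 + 1 = 288 + 1 = 289. For n = 288 = 2 · 144, we can put exactly 2 objects in every box, avoiding 3 in any single one — so 289 is tight.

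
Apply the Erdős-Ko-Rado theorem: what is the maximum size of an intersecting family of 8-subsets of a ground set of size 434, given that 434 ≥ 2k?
max |F| = C(433, 7) = 539281806179688

The Erdős-Ko-Rado theorem states: for n ≥ 2k, an intersecting family of k-subsets of an n-element set has size at most C(n − 1, k − 1), with equality for 'star' families {A ⊆ [n] : |A| = k, i ∈ A} (fix an element i). For n = 434, k = 8: C(433, 7) = 539281806179688.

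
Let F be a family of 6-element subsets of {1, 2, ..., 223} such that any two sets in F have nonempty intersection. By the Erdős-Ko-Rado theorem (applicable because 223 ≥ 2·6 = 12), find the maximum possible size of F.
max |F| = C(222, 5) = 4294249674

Erdős-Ko-Rado (1961): when n ≥ 2k, max |F| = C(n−1, k−1). The bound is attained by the star {A : i ∈ A} for any fixed i ∈ [n]. Here C(223−1, 6−1) = C(222, 5) = 4294249674.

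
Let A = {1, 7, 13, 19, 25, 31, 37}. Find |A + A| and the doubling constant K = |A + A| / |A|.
K = |A + A| / |A| = 13/7

Enumerate A + A = {a + b : a, b ∈ A}. With |A| = 7, there are |A|^2 = 49 ordered sum pairs; collecting distinct values, A + A = {2, 8, 14, 20, 26, 32, 38, 44, 50, 56, 62, 68, 74}, so |A + A| = 13. Thus K = 13/7. Here |A + A| = 2|A| − 1 = 13, the minimum possible — so K = 13/7 is minimal, which holds iff A is an arithmetic progression.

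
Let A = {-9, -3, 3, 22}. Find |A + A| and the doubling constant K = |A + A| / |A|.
K = |A + A| / |A| = 9/4

Enumerate A + A = {a + b : a, b ∈ A}. With |A| = 4, there are |A|^2 = 16 ordered sum pairs; collecting distinct values, A + A = {-18, -12, -6, 0, 6, 13, 19, 25, 44}, so |A + A| = 9. Thus K = 9/4. For comparison, the minimum possible |A + A| over all 4-element sets is 2·4 − 1 = 7 (so min K = 7/4), attained only by arithmetic progressions.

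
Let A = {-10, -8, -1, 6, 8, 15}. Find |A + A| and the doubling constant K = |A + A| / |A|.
K = |A + A| / |A| = 16/6 = 8/3

Enumerate A + A = {a + b : a, b ∈ A}. With |A| = 6, there are |A|^2 = 36 ordered sum pairs; collecting distinct values, A + A = {-20, -18, -16, -11, -9, -4, -2, 0, 5, 7, 12, 14, 16, 21, 23, 30}, so |A + A| = 16. Thus K = 16/6 = 8/3. For comparison, the minimum possible |A + A| over all 6-element sets is 2·6 − 1 = 11 (so min K = 11/6), attained only by arithmetic progressions.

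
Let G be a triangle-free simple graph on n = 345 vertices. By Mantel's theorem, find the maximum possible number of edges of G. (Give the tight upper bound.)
ex(345, K_3) = ⌊345^2/4⌋ = 29756

Mantel (1907): a triangle-free graph on n vertices has at most ⌊n^2/4⌋ edges, with equality for the complete bipartite graph K_{⌊n/2⌋, ⌈n/2⌉}. For n = 345: ⌊345^2/4⌋ = ⌊119025/4⌋ = 29756. The extremal graph is K_{172, 173}, which has 172·173 = 29756 edges.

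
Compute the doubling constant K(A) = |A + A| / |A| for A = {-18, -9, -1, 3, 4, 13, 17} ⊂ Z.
K = |A + A| / |A| = 25/7

Enumerate A + A = {a + b : a, b ∈ A}. With |A| = 7, there are |A|^2 = 49 ordered sum pairs; collecting distinct values, A + A = {-36, -27, -19, -18, -15, -14, -10, -6, -5, -2, -1, 2, 3, 4, 6, 7, 8, 12, 16, 17, 20, 21, 26, 30, 34}, so |A + A| = 25. Thus K = 25/7. For comparison, the minimum possible |A + A| over all 7-element sets is 2·7 − 1 = 13 (so min K = 13/7), attained only by arithmetic progressions.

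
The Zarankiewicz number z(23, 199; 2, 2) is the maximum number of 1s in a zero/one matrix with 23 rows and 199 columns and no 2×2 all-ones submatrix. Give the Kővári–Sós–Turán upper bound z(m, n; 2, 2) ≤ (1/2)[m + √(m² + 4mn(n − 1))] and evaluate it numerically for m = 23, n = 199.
z(23, 199; 2, 2) ≤ (1/2)[23 + √(23² + 4·23·199·198)] = (1/2)[23 + √3625513] = 963.539

Kővári–Sós–Turán: let r_1, ..., r_23 be the row sums and z = Σ r_i the total number of 1s. Each pair of columns can share at most one row with both entries 1 (else a 2×2 all-ones block appears), so Σ_i C(r_i, 2) ≤ C(199, 2) = 19701. By convexity Σ_i C(r_i, 2) ≥ 23·C(z/23, 2) = z(z − 23)/(2·23), giving z² − 23z − 23·199·198 ≤ 0 and hence z ≤ (1/2)[23 + √(529 + 4·906246)] = (1/2)[23 + √3625513] ≈ (1/2)(23 + 1904.078) = 963.539.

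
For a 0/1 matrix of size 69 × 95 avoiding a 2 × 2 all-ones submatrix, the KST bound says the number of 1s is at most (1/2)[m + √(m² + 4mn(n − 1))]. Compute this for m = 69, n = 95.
z(69, 95; 2, 2) ≤ (1/2)[69 + √(69² + 4·69·95·94)] = (1/2)[69 + √2469441] = 820.2228

Kővári–Sós–Turán: let r_1, ..., r_69 be the row sums and z = Σ r_i the total number of 1s. Each pair of columns can share at most one row with both entries 1 (else a 2×2 all-ones block appears), so Σ_i C(r_i, 2) ≤ C(95, 2) = 4465. By convexity Σ_i C(r_i, 2) ≥ 69·C(z/69, 2) = z(z − 69)/(2·69), giving z² − 69z − 69·95·94 ≤ 0 and hence z ≤ (1/2)[69 + √(4761 + 4·616170)] = (1/2)[69 + √2469441] ≈ (1/2)(69 + 1571.4455) = 820.2228.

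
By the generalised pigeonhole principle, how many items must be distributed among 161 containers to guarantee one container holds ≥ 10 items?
n = (10 − 1)·161 + 1 = 1450

By the generalised pigeonhole principle, to guarantee some box contains ≥ r objects we need more than (r − 1) · k objects total. Threshold: n = (r − 1) · k + 1. With r = 10 and k = 161: n = 9 · 161 + 1 = 1449 + 1 = 1450. For n = 1449 = 9 · 161, we can put exactly 9 objects in every box, avoiding 10 in any single one — so 1450 is tight.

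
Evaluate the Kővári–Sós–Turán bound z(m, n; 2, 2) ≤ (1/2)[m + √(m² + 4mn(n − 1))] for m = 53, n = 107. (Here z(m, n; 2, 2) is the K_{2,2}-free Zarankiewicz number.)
z(53, 107; 2, 2) ≤ (1/2)[53 + √(53² + 4·53·107·106)] = (1/2)[53 + √2407313] = 802.2759

Kővári–Sós–Turán: let r_1, ..., r_53 be the row sums and z = Σ r_i the total number of 1s. Each pair of columns can share at most one row with both entries 1 (else a 2×2 all-ones block appears), so Σ_i C(r_i, 2) ≤ C(107, 2) = 5671. By convexity Σ_i C(r_i, 2) ≥ 53·C(z/53, 2) = z(z − 53)/(2·53), giving z² − 53z − 53·107·106 ≤ 0 and hence z ≤ (1/2)[53 + √(2809 + 4·601126)] = (1/2)[53 + √2407313] ≈ (1/2)(53 + 1551.5518) = 802.2759.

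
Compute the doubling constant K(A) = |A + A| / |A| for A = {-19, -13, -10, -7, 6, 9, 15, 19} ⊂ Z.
K = |A + A| / |A| = 29/8

Enumerate A + A = {a + b : a, b ∈ A}. With |A| = 8, there are |A|^2 = 64 ordered sum pairs; collecting distinct values, A + A = {-38, -32, -29, -26, -23, -20, -17, -14, -13, -10, -7, -4, -1, 0, 2, 5, 6, 8, 9, 12, 15, 18, 21, 24, 25, 28, 30, 34, 38}, so |A + A| = 29. Thus K = 29/8. For comparison, the minimum possible |A + A| over all 8-element sets is 2·8 − 1 = 15 (so min K = 15/8), attained only by arithmetic progressions.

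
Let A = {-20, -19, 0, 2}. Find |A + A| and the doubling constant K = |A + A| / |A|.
K = |A + A| / |A| = 10/4 = 5/2

Enumerate A + A = {a + b : a, b ∈ A}. With |A| = 4, there are |A|^2 = 16 ordered sum pairs; collecting distinct values, A + A = {-40, -39, -38, -20, -19, -18, -17, 0, 2, 4}, so |A + A| = 10. Thus K = 10/4 = 5/2. For comparison, the minimum possible |A + A| over all 4-element sets is 2·4 − 1 = 7 (so min K = 7/4), attained only by arithmetic progressions.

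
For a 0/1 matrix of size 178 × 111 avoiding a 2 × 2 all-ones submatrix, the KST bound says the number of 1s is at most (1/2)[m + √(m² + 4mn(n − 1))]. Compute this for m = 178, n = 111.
z(178, 111; 2, 2) ≤ (1/2)[178 + √(178² + 4·178·111·110)] = (1/2)[178 + √8725204] = 1565.9228

Kővári–Sós–Turán: let r_1, ..., r_178 be the row sums and z = Σ r_i the total number of 1s. Each pair of columns can share at most one row with both entries 1 (else a 2×2 all-ones block appears), so Σ_i C(r_i, 2) ≤ C(111, 2) = 6105. By convexity Σ_i C(r_i, 2) ≥ 178·C(z/178, 2) = z(z − 178)/(2·178), giving z² − 178z − 178·111·110 ≤ 0 and hence z ≤ (1/2)[178 + √(31684 + 4·2173380)] = (1/2)[178 + √8725204] ≈ (1/2)(178 + 2953.8456) = 1565.9228.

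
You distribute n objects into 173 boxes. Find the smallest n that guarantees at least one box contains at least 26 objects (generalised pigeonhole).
n = (26 − 1)·173 + 1 = 4326

By the generalised pigeonhole principle, to guarantee some box contains ≥ r objects we need more than (r − 1) · k objects total. Threshold: n = (r − 1) · k + 1. With r = 26 and k = 173: n = 25 · 173 + 1 = 4325 + 1 = 4326. For n = 4325 = 25 · 173, we can put exactly 25 objects in every box, avoiding 26 in any single one — so 4326 is tight.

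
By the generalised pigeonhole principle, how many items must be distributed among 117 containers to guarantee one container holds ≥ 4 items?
n = (4 − 1)·117 + 1 = 352

By the generalised pigeonhole principle, to guarantee some box contains ≥ r objects we need more than (r − 1) · k objects total. Threshold: n = (r − 1) · k + 1. With r = 4 and k = 117: n = 3 · 117 + 1 = 351 + 1 = 352. For n = 351 = 3 · 117, we can put exactly 3 objects in every box, avoiding 4 in any single one — so 352 is tight.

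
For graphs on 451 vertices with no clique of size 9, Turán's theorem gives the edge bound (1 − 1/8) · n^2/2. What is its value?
Turán density bound = (7/8) · 451^2/2 = 1423807/16 ≈ 88987.9375

Turán's theorem: ex(n, K_{r+1}) is achieved by the complete r-partite Turán graph T(n, r) with parts as balanced as possible, and is at most (1 − 1/r) · n^2/2. For r = 8, n = 451: the density bound is (7/8) · 203401/2 = 1423807/16 ≈ 88987.9375. The integer-valued extremum is e(T(451, 8)) = 88987, which is strictly less than the density bound 1423807/16 since 8 ∤ 451 (the parts of T(451, 8) cannot all be equal).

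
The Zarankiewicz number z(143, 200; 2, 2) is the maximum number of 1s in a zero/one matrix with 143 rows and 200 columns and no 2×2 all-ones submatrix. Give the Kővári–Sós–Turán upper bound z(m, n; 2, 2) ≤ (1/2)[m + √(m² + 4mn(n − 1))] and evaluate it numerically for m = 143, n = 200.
z(143, 200; 2, 2) ≤ (1/2)[143 + √(143² + 4·143·200·199)] = (1/2)[143 + √22786049] = 2458.2367

Kővári–Sós–Turán: let r_1, ..., r_143 be the row sums and z = Σ r_i the total number of 1s. Each pair of columns can share at most one row with both entries 1 (else a 2×2 all-ones block appears), so Σ_i C(r_i, 2) ≤ C(200, 2) = 19900. By convexity Σ_i C(r_i, 2) ≥ 143·C(z/143, 2) = z(z − 143)/(2·143), giving z² − 143z − 143·200·199 ≤ 0 and hence z ≤ (1/2)[143 + √(20449 + 4·5691400)] = (1/2)[143 + √22786049] ≈ (1/2)(143 + 4773.4735) = 2458.2367.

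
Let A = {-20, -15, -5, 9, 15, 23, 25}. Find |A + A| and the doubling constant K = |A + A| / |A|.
K = |A + A| / |A| = 26/7

Enumerate A + A = {a + b : a, b ∈ A}. With |A| = 7, there are |A|^2 = 49 ordered sum pairs; collecting distinct values, A + A = {-40, -35, -30, -25, -20, -11, -10, -6, -5, 0, 3, 4, 5, 8, 10, 18, 20, 24, 30, 32, 34, 38, 40, 46, 48, 50}, so |A + A| = 26. Thus K = 26/7. For comparison, the minimum possible |A + A| over all 7-element sets is 2·7 − 1 = 13 (so min K = 13/7), attained only by arithmetic progressions.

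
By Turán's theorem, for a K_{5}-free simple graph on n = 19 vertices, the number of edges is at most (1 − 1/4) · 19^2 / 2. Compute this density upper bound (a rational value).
Turán density bound = (3/4) · 19^2/2 = 1083/8 ≈ 135.375

Turán's theorem: ex(n, K_{r+1}) is achieved by the complete r-partite Turán graph T(n, r) with parts as balanced as possible, and is at most (1 − 1/r) · n^2/2. For r = 4, n = 19: the density bound is (3/4) · 361/2 = 1083/8 ≈ 135.375. The integer-valued extremum is e(T(19, 4)) = 135, which is strictly less than the density bound 1083/8 since 4 ∤ 19 (the parts of T(19, 4) cannot all be equal).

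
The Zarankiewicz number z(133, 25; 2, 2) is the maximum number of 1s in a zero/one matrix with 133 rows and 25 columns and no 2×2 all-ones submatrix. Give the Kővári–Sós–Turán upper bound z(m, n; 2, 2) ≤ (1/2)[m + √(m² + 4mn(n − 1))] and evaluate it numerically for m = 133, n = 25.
z(133, 25; 2, 2) ≤ (1/2)[133 + √(133² + 4·133·25·24)] = (1/2)[133 + √336889] = 356.7107

Kővári–Sós–Turán: let r_1, ..., r_133 be the row sums and z = Σ r_i the total number of 1s. Each pair of columns can share at most one row with both entries 1 (else a 2×2 all-ones block appears), so Σ_i C(r_i, 2) ≤ C(25, 2) = 300. By convexity Σ_i C(r_i, 2) ≥ 133·C(z/133, 2) = z(z − 133)/(2·133), giving z² − 133z − 133·25·24 ≤ 0 and hence z ≤ (1/2)[133 + √(17689 + 4·79800)] = (1/2)[133 + √336889] ≈ (1/2)(133 + 580.4214) = 356.7107.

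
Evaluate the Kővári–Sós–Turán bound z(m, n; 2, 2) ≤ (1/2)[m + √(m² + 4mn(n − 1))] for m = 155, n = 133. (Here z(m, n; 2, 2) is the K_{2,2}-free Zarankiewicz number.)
z(155, 133; 2, 2) ≤ (1/2)[155 + √(155² + 4·155·133·132)] = (1/2)[155 + √10908745] = 1728.9195

Kővári–Sós–Turán: let r_1, ..., r_155 be the row sums and z = Σ r_i the total number of 1s. Each pair of columns can share at most one row with both entries 1 (else a 2×2 all-ones block appears), so Σ_i C(r_i, 2) ≤ C(133, 2) = 8778. By convexity Σ_i C(r_i, 2) ≥ 155·C(z/155, 2) = z(z − 155)/(2·155), giving z² − 155z − 155·133·132 ≤ 0 and hence z ≤ (1/2)[155 + √(24025 + 4·2721180)] = (1/2)[155 + √10908745] ≈ (1/2)(155 + 3302.8389) = 1728.9195.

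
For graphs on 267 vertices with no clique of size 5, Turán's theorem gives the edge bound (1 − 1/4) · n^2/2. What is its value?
Turán density bound = (3/4) · 267^2/2 = 213867/8 ≈ 26733.375

Turán's theorem: ex(n, K_{r+1}) is achieved by the complete r-partite Turán graph T(n, r) with parts as balanced as possible, and is at most (1 − 1/r) · n^2/2. For r = 4, n = 267: the density bound is (3/4) · 71289/2 = 213867/8 ≈ 26733.375. The integer-valued extremum is e(T(267, 4)) = 26733, which is strictly less than the density bound 213867/8 since 4 ∤ 267 (the parts of T(267, 4) cannot all be equal).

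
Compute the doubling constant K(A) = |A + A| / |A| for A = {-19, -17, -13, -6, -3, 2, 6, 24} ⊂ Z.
K = |A + A| / |A| = 35/8

Enumerate A + A = {a + b : a, b ∈ A}. With |A| = 8, there are |A|^2 = 64 ordered sum pairs; collecting distinct values, A + A = {-38, -36, -34, -32, -30, -26, -25, -23, -22, -20, -19, -17, -16, -15, -13, -12, -11, -9, -7, -6, -4, -1, 0, 3, 4, 5, 7, 8, 11, 12, 18, 21, 26, 30, 48}, so |A + A| = 35. Thus K = 35/8. For comparison, the minimum possible |A + A| over all 8-element sets is 2·8 − 1 = 15 (so min K = 15/8), attained only by arithmetic progressions.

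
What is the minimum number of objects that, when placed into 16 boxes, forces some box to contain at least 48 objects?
n = (48 − 1)·16 + 1 = 753

By the generalised pigeonhole principle, to guarantee some box contains ≥ r objects we need more than (r − 1) · k objects total. Threshold: n = (r − 1) · k + 1. With r = 48 and k = 16: n = 47 · 16 + 1 = 752 + 1 = 753. For n = 752 = 47 · 16, we can put exactly 47 objects in every box, avoiding 48 in any single one — so 753 is tight.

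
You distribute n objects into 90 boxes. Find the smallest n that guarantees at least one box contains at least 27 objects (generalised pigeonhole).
n = (27 − 1)·90 + 1 = 2341

By the generalised pigeonhole principle, to guarantee some box contains ≥ r objects we need more than (r − 1) · k objects total. Threshold: n = (r − 1) · k + 1. With r = 27 and k = 90: n = 26 · 90 + 1 = 2340 + 1 = 2341. For n = 2340 = 26 · 90, we can put exactly 26 objects in every box, avoiding 27 in any single one — so 2341 is tight.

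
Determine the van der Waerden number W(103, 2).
W(103, 2) = 103 + 1 = 104

A 2-term AP is any pair of integers, so a monochromatic 2-AP exists iff some colour is used at least twice. With 103 colours, the colouring i ↦ i on {1, ..., 103} uses each colour once, avoiding any monochromatic pair, so W(103, 2) > 103. For {1, ..., 104}, pigeonhole forces two integers of the same colour, which form a monochromatic 2-AP. Hence W(103, 2) = 104.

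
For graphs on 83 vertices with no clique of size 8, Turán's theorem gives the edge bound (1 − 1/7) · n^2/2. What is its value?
Turán density bound = (6/7) · 83^2/2 = 20667/7 ≈ 2952.4286

Turán's theorem: ex(n, K_{r+1}) is achieved by the complete r-partite Turán graph T(n, r) with parts as balanced as possible, and is at most (1 − 1/r) · n^2/2. For r = 7, n = 83: the density bound is (6/7) · 6889/2 = 20667/7 ≈ 2952.4286. The integer-valued extremum is e(T(83, 7)) = 2952, which is strictly less than the density bound 20667/7 since 7 ∤ 83 (the parts of T(83, 7) cannot all be equal).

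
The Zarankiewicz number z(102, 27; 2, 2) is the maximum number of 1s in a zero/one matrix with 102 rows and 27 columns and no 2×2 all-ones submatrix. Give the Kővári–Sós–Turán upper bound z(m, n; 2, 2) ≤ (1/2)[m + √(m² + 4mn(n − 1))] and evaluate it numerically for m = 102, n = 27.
z(102, 27; 2, 2) ≤ (1/2)[102 + √(102² + 4·102·27·26)] = (1/2)[102 + √296820] = 323.4059

Kővári–Sós–Turán: let r_1, ..., r_102 be the row sums and z = Σ r_i the total number of 1s. Each pair of columns can share at most one row with both entries 1 (else a 2×2 all-ones block appears), so Σ_i C(r_i, 2) ≤ C(27, 2) = 351. By convexity Σ_i C(r_i, 2) ≥ 102·C(z/102, 2) = z(z − 102)/(2·102), giving z² − 102z − 102·27·26 ≤ 0 and hence z ≤ (1/2)[102 + √(10404 + 4·71604)] = (1/2)[102 + √296820] ≈ (1/2)(102 + 544.8119) = 323.4059.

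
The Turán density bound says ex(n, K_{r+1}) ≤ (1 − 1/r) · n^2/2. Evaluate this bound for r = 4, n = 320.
Turán density bound = (3/4) · 320^2/2 = 38400

Turán's theorem: ex(n, K_{r+1}) is achieved by the complete r-partite Turán graph T(n, r) with parts as balanced as possible, and is at most (1 − 1/r) · n^2/2. For r = 4, n = 320: the density bound is (3/4) · 102400/2 = 38400. Since 4 ∣ 320, the Turán graph T(320, 4) has parts of equal size 80, and its edge count e(T(320, 4)) = 38400 attains the density bound exactly.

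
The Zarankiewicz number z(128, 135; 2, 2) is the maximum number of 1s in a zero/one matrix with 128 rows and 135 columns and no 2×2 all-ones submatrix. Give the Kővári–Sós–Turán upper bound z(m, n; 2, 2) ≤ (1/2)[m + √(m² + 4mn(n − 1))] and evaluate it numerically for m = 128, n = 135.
z(128, 135; 2, 2) ≤ (1/2)[128 + √(128² + 4·128·135·134)] = (1/2)[128 + √9278464] = 1587.0286

Kővári–Sós–Turán: let r_1, ..., r_128 be the row sums and z = Σ r_i the total number of 1s. Each pair of columns can share at most one row with both entries 1 (else a 2×2 all-ones block appears), so Σ_i C(r_i, 2) ≤ C(135, 2) = 9045. By convexity Σ_i C(r_i, 2) ≥ 128·C(z/128, 2) = z(z − 128)/(2·128), giving z² − 128z − 128·135·134 ≤ 0 and hence z ≤ (1/2)[128 + √(16384 + 4·2315520)] = (1/2)[128 + √9278464] ≈ (1/2)(128 + 3046.0571) = 1587.0286.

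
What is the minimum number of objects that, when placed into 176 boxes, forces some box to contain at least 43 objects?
n = (43 − 1)·176 + 1 = 7393

By the generalised pigeonhole principle, to guarantee some box contains ≥ r objects we need more than (r − 1) · k objects total. Threshold: n = (r − 1) · k + 1. With r = 43 and k = 176: n = 42 · 176 + 1 = 7392 + 1 = 7393. For n = 7392 = 42 · 176, we can put exactly 42 objects in every box, avoiding 43 in any single one — so 7393 is tight.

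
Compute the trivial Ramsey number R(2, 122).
R(2, 122) = 122

R(2, k) = k for all k ≥ 2: in a 2-colouring of K_k, either some edge is red (a red K_2) or all edges are blue (a blue K_k). And K_{121} coloured all-blue has no blue K_122, so R(2, 122) > 121. Hence R(2, 122) = 122.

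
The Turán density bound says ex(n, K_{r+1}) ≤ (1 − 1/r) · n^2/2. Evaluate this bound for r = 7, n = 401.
Turán density bound = (6/7) · 401^2/2 = 482403/7 ≈ 68914.7143

Turán's theorem: ex(n, K_{r+1}) is achieved by the complete r-partite Turán graph T(n, r) with parts as balanced as possible, and is at most (1 − 1/r) · n^2/2. For r = 7, n = 401: the density bound is (6/7) · 160801/2 = 482403/7 ≈ 68914.7143. The integer-valued extremum is e(T(401, 7)) = 68914, which is strictly less than the density bound 482403/7 since 7 ∤ 401 (the parts of T(401, 7) cannot all be equal).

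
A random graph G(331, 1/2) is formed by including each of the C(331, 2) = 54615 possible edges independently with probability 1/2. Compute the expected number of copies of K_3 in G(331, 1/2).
E[# K_3] = C(331, 3) · (1/2)^C(3, 2) = 5989445 / 2^3 = 748680.625

For each 3-subset S of vertices (there are C(331, 3) = 5989445 such S), let X_S = 1 if S induces a K_3 (all C(3, 2) = 3 edges present). Then P(X_S = 1) = (1/2)^3 = 1/8. By linearity of expectation, E[# K_3] = C(331, 3) · (1/2)^3 = 5989445 / 8 = 748680.625.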